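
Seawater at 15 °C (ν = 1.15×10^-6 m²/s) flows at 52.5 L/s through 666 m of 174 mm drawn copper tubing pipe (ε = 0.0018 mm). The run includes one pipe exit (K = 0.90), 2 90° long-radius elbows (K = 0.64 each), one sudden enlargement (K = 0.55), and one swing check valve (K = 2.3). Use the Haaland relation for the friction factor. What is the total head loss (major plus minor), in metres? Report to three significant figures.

H_L ≈ 14.7 m

V = 4Q/(πD²) = 2.208 m/s; V²/2g = 0.2485 m
Re = 3.34×10^5, ε/D = 1.03×10^-5 → f = 0.01415 (Haaland)
Major: h_f = f(L/D)·V²/2g = 0.01415·3828·0.2485 = 13.45 m
Minor: ΣK = 5.03; h_m = ΣK·V²/2g = 1.250 m
Total H_L = 13.45 + 1.250 = 14.70 m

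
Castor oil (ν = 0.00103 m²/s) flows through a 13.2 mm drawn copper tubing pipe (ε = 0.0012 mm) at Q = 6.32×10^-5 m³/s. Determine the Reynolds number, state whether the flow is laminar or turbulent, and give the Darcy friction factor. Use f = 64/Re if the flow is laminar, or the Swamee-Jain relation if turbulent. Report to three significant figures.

V = 4Q/(πD²) = 0.4618 m/s
Re = VD/ν = 0.4618·0.0132/0.00103 = 5.92
Re < 2300 → laminar → f = 64/Re = 10.81

Re ≈ 5.92; laminar; f = 64/Re ≈ 10.8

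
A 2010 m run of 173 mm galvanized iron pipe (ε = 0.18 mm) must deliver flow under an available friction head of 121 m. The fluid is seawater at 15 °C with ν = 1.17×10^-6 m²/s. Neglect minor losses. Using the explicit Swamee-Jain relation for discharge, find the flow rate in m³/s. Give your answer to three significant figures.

Swamee-Jain (Type II): Q = -0.965·√(gD⁵h_f/L)·ln[ε/(3.7D) + √(3.17ν²L/(gD³h_f))]
√(gD⁵h_f/L) = √(9.81·0.173⁵·121/2010) = 0.009566
ε/(3.7D) = 2.81×10^-4; √(3.17ν²L/(gD³h_f)) = 3.77×10^-5
Q = -0.965·0.009566·ln(3.189×10^-4) = 0.07432 m³/s
Check: V = 3.16 m/s, Re = 4.68×10^5, f = 0.02057, h_f = 122 m ≈ 121 m ✓

Q ≈ 0.0743 m³/s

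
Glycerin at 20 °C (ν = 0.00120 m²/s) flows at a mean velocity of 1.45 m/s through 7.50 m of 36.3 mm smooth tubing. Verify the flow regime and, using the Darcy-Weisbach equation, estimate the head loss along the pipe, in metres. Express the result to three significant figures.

h_f ≈ 32.3 m

Re = VD/ν = 1.45·0.03630/0.00120 = 43.9 → laminar (Re < 2300)
f = 64/Re = 1.459
h_f = f(L/D)V²/(2g) = 1.459·(7.50/0.03630)·1.45²/(2·9.81) = 32.31 m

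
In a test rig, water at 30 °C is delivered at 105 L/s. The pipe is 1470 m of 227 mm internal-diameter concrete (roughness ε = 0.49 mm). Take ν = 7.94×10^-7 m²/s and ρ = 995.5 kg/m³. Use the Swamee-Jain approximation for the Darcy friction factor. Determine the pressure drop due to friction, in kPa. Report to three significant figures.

Δp ≈ 526 kPa

V = 4Q/(πD²) = 4·0.105/(π·0.227²) = 2.594 m/s
Re = VD/ν = 2.594·0.227/7.94×10^-7 = 7.42×10^5 → turbulent
ε/D = 0.49/227 = 0.00216
Swamee-Jain: f = 0.02423
h_f = f(L/D)V²/(2g) = 0.02423·(1470/0.227)·2.594²/(2·9.81) = 53.83 m
Δp = ρg·h_f = 995.5·9.81·53.83 = 525.7 kPa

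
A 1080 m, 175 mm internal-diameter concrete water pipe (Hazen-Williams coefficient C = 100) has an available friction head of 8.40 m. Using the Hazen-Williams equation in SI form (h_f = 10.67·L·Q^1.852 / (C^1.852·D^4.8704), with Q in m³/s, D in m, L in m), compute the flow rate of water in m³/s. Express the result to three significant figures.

Rearranging: Q = [h_f·C^1.852·D^4.8704 / (10.67·L)]^(1/1.852)
Q = [8.40·100^1.852·0.175^4.8704 / (10.67·1080)]^0.540 = 0.02067 m³/s

Q ≈ 0.0207 m³/s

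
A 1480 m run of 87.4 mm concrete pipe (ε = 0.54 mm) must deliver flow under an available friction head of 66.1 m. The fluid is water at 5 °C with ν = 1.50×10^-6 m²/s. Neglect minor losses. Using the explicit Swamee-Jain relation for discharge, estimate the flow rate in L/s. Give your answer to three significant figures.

Swamee-Jain (Type II): Q = -0.965·√(gD⁵h_f/L)·ln[ε/(3.7D) + √(3.17ν²L/(gD³h_f))]
√(gD⁵h_f/L) = √(9.81·0.0874⁵·66.1/1480) = 0.001495
ε/(3.7D) = 0.00167; √(3.17ν²L/(gD³h_f)) = 1.56×10^-4
Q = -0.965·0.001495·ln(0.001826) = 0.009096 m³/s
Check: V = 1.52 m/s, Re = 8.83×10^4, f = 0.03361, h_f = 66.7 m ≈ 66.1 m ✓

Q ≈ 9.10 L/s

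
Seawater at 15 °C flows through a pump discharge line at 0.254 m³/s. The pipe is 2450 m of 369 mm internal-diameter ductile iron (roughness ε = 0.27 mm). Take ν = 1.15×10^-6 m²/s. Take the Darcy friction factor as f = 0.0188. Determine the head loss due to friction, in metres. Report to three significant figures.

V = 4Q/(πD²) = 4·0.254/(π·0.369²) = 2.375 m/s
h_f = f(L/D)V²/(2g) = 0.01880·(2450/0.369)·2.375²/(2·9.81) = 35.89 m

h_f ≈ 35.9 m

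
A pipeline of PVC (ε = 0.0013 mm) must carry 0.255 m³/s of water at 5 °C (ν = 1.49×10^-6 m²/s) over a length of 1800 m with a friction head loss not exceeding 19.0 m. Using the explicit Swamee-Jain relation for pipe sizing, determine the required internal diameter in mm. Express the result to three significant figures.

Swamee-Jain (Type III): D = 0.66·[ε^1.25·(LQ²/(gh_f))^4.75 + ν·Q^9.4·(L/(gh_f))^5.2]^0.04
LQ²/(gh_f) = 0.6280; L/(gh_f) = 9.657
Term 1 = ε^1.25·(…)^4.75 = 4.82×10^-9; Term 2 = ν·Q^9.4·(…)^5.2 = 5.20×10^-7
D = 0.66·(4.82×10^-9 + 5.20×10^-7)^0.04 = 0.3701 m = 370 mm
Check: V = 2.37 m/s, Re = 5.89×10^5, f = 0.01278, h_f = 17.8 m ≈ 19.0 m ✓

D ≈ 370 mm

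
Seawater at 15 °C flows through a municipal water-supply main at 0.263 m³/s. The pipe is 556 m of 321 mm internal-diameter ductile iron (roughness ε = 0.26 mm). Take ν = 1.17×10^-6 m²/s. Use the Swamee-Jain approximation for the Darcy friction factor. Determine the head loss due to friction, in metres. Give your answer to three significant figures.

V = 4Q/(πD²) = 4·0.263/(π·0.321²) = 3.250 m/s
Re = VD/ν = 3.250·0.321/1.17×10^-6 = 8.92×10^5 → turbulent
ε/D = 0.26/321 = 8.10×10^-4
Swamee-Jain: f = 0.01916
h_f = f(L/D)V²/(2g) = 0.01916·(556/0.321)·3.250²/(2·9.81) = 17.86 m

h_f ≈ 17.9 m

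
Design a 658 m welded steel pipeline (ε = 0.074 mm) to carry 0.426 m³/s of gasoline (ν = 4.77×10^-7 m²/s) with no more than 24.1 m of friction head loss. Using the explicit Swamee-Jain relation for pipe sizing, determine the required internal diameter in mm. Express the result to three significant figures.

D ≈ 362 mm

Swamee-Jain (Type III): D = 0.66·[ε^1.25·(LQ²/(gh_f))^4.75 + ν·Q^9.4·(L/(gh_f))^5.2]^0.04
LQ²/(gh_f) = 0.5051; L/(gh_f) = 2.783
Term 1 = ε^1.25·(…)^4.75 = 2.68×10^-7; Term 2 = ν·Q^9.4·(…)^5.2 = 3.21×10^-8
D = 0.66·(2.68×10^-7 + 3.21×10^-8)^0.04 = 0.3619 m = 362 mm
Check: V = 4.14 m/s, Re = 3.14×10^6, f = 0.01419, h_f = 22.5 m ≈ 24.1 m ✓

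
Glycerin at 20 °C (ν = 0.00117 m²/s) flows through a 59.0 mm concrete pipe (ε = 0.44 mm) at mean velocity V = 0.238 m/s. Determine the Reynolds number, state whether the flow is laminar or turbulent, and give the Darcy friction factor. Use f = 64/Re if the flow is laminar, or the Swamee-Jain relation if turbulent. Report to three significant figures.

Re = VD/ν = 0.2380·0.0590/0.00117 = 12.0
Re < 2300 → laminar → f = 64/Re = 5.333

Re ≈ 12.0; laminar; f = 64/Re ≈ 5.33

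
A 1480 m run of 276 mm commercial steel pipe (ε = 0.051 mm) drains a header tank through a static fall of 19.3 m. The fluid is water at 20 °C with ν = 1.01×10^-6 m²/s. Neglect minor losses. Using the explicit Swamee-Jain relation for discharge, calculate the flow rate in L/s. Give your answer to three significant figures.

Q ≈ 130 L/s

Swamee-Jain (Type II): Q = -0.965·√(gD⁵h_f/L)·ln[ε/(3.7D) + √(3.17ν²L/(gD³h_f))]
√(gD⁵h_f/L) = √(9.81·0.276⁵·19.3/1480) = 0.01431
ε/(3.7D) = 4.99×10^-5; √(3.17ν²L/(gD³h_f)) = 3.47×10^-5
Q = -0.965·0.01431·ln(8.462×10^-5) = 0.1295 m³/s
Check: V = 2.16 m/s, Re = 5.92×10^5, f = 0.01515, h_f = 19.4 m ≈ 19.3 m ✓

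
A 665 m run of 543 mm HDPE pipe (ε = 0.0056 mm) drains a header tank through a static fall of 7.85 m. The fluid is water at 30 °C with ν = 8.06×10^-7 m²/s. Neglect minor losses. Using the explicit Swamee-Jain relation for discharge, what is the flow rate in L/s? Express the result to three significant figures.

Swamee-Jain (Type II): Q = -0.965·√(gD⁵h_f/L)·ln[ε/(3.7D) + √(3.17ν²L/(gD³h_f))]
√(gD⁵h_f/L) = √(9.81·0.543⁵·7.85/665) = 0.07394
ε/(3.7D) = 2.79×10^-6; √(3.17ν²L/(gD³h_f)) = 1.05×10^-5
Q = -0.965·0.07394·ln(1.333×10^-5) = 0.8009 m³/s
Check: V = 3.46 m/s, Re = 2.33×10^6, f = 0.01054, h_f = 7.87 m ≈ 7.85 m ✓

Q ≈ 801 L/s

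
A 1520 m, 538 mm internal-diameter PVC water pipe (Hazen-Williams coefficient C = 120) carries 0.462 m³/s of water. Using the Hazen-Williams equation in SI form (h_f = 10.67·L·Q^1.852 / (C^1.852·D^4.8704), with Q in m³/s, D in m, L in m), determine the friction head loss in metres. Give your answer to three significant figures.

h_f = 10.67·1520·0.462^1.852 / (120^1.852·0.538^4.8704) = 11.21 m

h_f ≈ 11.2 m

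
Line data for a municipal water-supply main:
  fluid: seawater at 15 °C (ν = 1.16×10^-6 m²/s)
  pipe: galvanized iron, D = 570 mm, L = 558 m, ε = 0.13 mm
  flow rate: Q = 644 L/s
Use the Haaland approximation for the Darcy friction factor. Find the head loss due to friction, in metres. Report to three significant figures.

h_f ≈ 4.69 m

V = 4Q/(πD²) = 4·0.644/(π·0.570²) = 2.524 m/s
Re = VD/ν = 2.524·0.570/1.16×10^-6 = 1.24×10^6 → turbulent
ε/D = 0.13/570 = 2.28×10^-4
Haaland: f = 0.01476
h_f = f(L/D)V²/(2g) = 0.01476·(558/0.570)·2.524²/(2·9.81) = 4.692 m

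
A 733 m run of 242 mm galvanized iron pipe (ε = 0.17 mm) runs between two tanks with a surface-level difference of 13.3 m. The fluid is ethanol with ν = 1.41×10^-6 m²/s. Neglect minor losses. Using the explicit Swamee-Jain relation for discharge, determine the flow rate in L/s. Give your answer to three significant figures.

Swamee-Jain (Type II): Q = -0.965·√(gD⁵h_f/L)·ln[ε/(3.7D) + √(3.17ν²L/(gD³h_f))]
√(gD⁵h_f/L) = √(9.81·0.242⁵·13.3/733) = 0.01215
ε/(3.7D) = 1.90×10^-4; √(3.17ν²L/(gD³h_f)) = 5.00×10^-5
Q = -0.965·0.01215·ln(2.398×10^-4) = 0.09777 m³/s
Check: V = 2.13 m/s, Re = 3.65×10^5, f = 0.01920, h_f = 13.4 m ≈ 13.3 m ✓

Q ≈ 97.8 L/s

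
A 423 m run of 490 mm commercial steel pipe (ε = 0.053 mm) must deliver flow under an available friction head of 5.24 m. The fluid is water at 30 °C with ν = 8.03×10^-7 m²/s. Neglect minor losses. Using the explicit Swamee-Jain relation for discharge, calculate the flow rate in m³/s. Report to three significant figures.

Q ≈ 0.571 m³/s

Swamee-Jain (Type II): Q = -0.965·√(gD⁵h_f/L)·ln[ε/(3.7D) + √(3.17ν²L/(gD³h_f))]
√(gD⁵h_f/L) = √(9.81·0.490⁵·5.24/423) = 0.05859
ε/(3.7D) = 2.92×10^-5; √(3.17ν²L/(gD³h_f)) = 1.20×10^-5
Q = -0.965·0.05859·ln(4.119×10^-5) = 0.5709 m³/s
Check: V = 3.03 m/s, Re = 1.85×10^6, f = 0.01307, h_f = 5.27 m ≈ 5.24 m ✓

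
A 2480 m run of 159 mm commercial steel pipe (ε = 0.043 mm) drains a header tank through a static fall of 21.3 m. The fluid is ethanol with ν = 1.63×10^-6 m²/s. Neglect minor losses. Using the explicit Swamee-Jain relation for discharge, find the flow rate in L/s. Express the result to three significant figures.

Q ≈ 23.6 L/s

Swamee-Jain (Type II): Q = -0.965·√(gD⁵h_f/L)·ln[ε/(3.7D) + √(3.17ν²L/(gD³h_f))]
√(gD⁵h_f/L) = √(9.81·0.159⁵·21.3/2480) = 0.002926
ε/(3.7D) = 7.31×10^-5; √(3.17ν²L/(gD³h_f)) = 1.58×10^-4
Q = -0.965·0.002926·ln(2.308×10^-4) = 0.02365 m³/s
Check: V = 1.19 m/s, Re = 1.16×10^5, f = 0.01892, h_f = 21.3 m ≈ 21.3 m ✓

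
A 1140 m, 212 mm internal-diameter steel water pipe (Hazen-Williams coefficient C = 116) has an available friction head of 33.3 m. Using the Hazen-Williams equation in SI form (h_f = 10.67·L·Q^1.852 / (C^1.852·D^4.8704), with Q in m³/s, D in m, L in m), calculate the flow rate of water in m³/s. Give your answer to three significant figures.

Rearranging: Q = [h_f·C^1.852·D^4.8704 / (10.67·L)]^(1/1.852)
Q = [33.3·116^1.852·0.212^4.8704 / (10.67·1140)]^0.540 = 0.08112 m³/s

Q ≈ 0.0811 m³/s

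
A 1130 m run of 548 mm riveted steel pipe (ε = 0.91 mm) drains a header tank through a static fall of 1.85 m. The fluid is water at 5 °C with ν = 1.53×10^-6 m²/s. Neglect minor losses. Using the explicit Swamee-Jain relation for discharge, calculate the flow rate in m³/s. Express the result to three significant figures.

Swamee-Jain (Type II): Q = -0.965·√(gD⁵h_f/L)·ln[ε/(3.7D) + √(3.17ν²L/(gD³h_f))]
√(gD⁵h_f/L) = √(9.81·0.548⁵·1.85/1130) = 0.02817
ε/(3.7D) = 4.49×10^-4; √(3.17ν²L/(gD³h_f)) = 5.30×10^-5
Q = -0.965·0.02817·ln(5.018×10^-4) = 0.2065 m³/s
Check: V = 0.876 m/s, Re = 3.14×10^5, f = 0.02311, h_f = 1.86 m ≈ 1.85 m ✓

Q ≈ 0.207 m³/s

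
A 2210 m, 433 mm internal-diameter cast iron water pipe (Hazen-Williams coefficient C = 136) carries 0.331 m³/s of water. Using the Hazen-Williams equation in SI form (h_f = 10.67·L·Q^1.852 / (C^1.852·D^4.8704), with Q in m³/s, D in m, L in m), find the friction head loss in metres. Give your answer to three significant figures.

h_f = 10.67·2210·0.331^1.852 / (136^1.852·0.433^4.8704) = 20.06 m

h_f ≈ 20.1 m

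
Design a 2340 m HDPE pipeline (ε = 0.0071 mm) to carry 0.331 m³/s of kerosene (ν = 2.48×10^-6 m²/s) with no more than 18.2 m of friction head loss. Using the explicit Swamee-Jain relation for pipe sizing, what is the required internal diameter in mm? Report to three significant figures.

Swamee-Jain (Type III): D = 0.66·[ε^1.25·(LQ²/(gh_f))^4.75 + ν·Q^9.4·(L/(gh_f))^5.2]^0.04
LQ²/(gh_f) = 1.436; L/(gh_f) = 13.11
Term 1 = ε^1.25·(…)^4.75 = 2.04×10^-6; Term 2 = ν·Q^9.4·(…)^5.2 = 4.92×10^-5
D = 0.66·(2.04×10^-6 + 4.92×10^-5)^0.04 = 0.4445 m = 445 mm
Check: V = 2.13 m/s, Re = 3.82×10^5, f = 0.01396, h_f = 17.0 m ≈ 18.2 m ✓

D ≈ 445 mm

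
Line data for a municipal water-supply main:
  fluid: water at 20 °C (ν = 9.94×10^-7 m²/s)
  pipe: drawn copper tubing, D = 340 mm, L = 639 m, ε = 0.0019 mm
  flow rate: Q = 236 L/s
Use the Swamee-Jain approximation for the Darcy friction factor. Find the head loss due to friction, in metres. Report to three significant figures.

V = 4Q/(πD²) = 4·0.236/(π·0.340²) = 2.599 m/s
Re = VD/ν = 2.599·0.340/9.94×10^-7 = 8.89×10^5 → turbulent
ε/D = 0.0019/340 = 5.59×10^-6
Swamee-Jain: f = 0.01197
h_f = f(L/D)V²/(2g) = 0.01197·(639/0.340)·2.599²/(2·9.81) = 7.747 m

h_f ≈ 7.75 m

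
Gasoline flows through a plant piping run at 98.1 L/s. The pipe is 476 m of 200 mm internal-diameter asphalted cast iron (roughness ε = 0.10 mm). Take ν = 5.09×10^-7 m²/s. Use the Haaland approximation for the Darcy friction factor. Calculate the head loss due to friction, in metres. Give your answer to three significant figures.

h_f ≈ 20.2 m

V = 4Q/(πD²) = 4·0.0981/(π·0.200²) = 3.123 m/s
Re = VD/ν = 3.123·0.200/5.09×10^-7 = 1.23×10^6 → turbulent
ε/D = 0.10/200 = 5.00×10^-4
Haaland: f = 0.01709
h_f = f(L/D)V²/(2g) = 0.01709·(476/0.200)·3.123²/(2·9.81) = 20.22 m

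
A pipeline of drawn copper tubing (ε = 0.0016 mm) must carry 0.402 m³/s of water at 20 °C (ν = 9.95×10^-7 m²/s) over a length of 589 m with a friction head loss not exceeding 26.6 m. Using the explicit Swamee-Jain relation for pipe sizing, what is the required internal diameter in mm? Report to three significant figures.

Swamee-Jain (Type III): D = 0.66·[ε^1.25·(LQ²/(gh_f))^4.75 + ν·Q^9.4·(L/(gh_f))^5.2]^0.04
LQ²/(gh_f) = 0.3648; L/(gh_f) = 2.257
Term 1 = ε^1.25·(…)^4.75 = 4.73×10^-10; Term 2 = ν·Q^9.4·(…)^5.2 = 1.31×10^-8
D = 0.66·(4.73×10^-10 + 1.31×10^-8)^0.04 = 0.3197 m = 320 mm
Check: V = 5.01 m/s, Re = 1.61×10^6, f = 0.01090, h_f = 25.6 m ≈ 26.6 m ✓

D ≈ 320 mm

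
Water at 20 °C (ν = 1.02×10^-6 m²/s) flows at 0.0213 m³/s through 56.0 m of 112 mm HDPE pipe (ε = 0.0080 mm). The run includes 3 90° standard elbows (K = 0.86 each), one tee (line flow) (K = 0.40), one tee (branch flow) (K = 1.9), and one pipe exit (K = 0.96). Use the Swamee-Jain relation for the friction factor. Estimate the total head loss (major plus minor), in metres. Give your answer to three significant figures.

V = 4Q/(πD²) = 2.162 m/s; V²/2g = 0.2382 m
Re = 2.37×10^5, ε/D = 7.14×10^-5 → f = 0.01571 (Swamee-Jain)
Major: h_f = f(L/D)·V²/2g = 0.01571·500.0·0.2382 = 1.872 m
Minor: ΣK = 5.84; h_m = ΣK·V²/2g = 1.391 m
Total H_L = 1.872 + 1.391 = 3.263 m

H_L ≈ 3.26 m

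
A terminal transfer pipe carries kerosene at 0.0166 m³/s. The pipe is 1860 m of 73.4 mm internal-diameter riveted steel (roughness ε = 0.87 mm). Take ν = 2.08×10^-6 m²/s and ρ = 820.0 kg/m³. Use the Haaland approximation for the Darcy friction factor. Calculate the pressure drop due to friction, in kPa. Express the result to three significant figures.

Δp ≈ 6500 kPa

V = 4Q/(πD²) = 4·0.0166/(π·0.0734²) = 3.923 m/s
Re = VD/ν = 3.923·0.0734/2.08×10^-6 = 1.38×10^5 → turbulent
ε/D = 0.87/73.4 = 0.0119
Haaland: f = 0.04063
h_f = f(L/D)V²/(2g) = 0.04063·(1860/0.0734)·3.923²/(2·9.81) = 807.6 m
Δp = ρg·h_f = 820.0·9.81·807.6 = 6496 kPa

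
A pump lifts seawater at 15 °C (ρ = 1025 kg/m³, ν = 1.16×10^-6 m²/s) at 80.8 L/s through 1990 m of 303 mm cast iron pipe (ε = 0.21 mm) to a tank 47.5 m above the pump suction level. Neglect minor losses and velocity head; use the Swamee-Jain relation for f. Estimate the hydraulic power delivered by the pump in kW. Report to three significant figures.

P_hyd ≈ 45.2 kW

V = 4Q/(πD²) = 1.121 m/s; Re = 2.93×10^5; ε/D = 6.93×10^-4; f = 0.01939
h_f = f(L/D)V²/2g = 8.148 m
Total head H = z + h_f = 47.5 + 8.148 = 55.65 m
P_hyd = ρgQH = 1025·9.81·0.0808·55.65 = 45.21 kW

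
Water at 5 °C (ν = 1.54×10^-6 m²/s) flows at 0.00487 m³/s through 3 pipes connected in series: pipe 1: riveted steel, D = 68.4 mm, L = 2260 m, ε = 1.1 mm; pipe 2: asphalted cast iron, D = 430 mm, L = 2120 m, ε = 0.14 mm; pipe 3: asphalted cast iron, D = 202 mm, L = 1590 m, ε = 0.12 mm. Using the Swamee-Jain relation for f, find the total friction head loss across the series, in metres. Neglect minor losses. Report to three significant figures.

Pipe 1: V = 1.325 m/s, Re = 5.89×10^4, ε/D = 0.0161, f = 0.04591, h_1 = f(L/D)V²/2g = 135.8 m
Pipe 2: V = 0.03354 m/s, Re = 9360, ε/D = 3.26×10^-4, f = 0.03209, h_2 = f(L/D)V²/2g = 0.009069 m
Pipe 3: V = 0.1520 m/s, Re = 1.99×10^4, ε/D = 5.94×10^-4, f = 0.02725, h_3 = f(L/D)V²/2g = 0.2525 m
Series → Q common, losses add: H = Σh = 136.1 m

H ≈ 136 m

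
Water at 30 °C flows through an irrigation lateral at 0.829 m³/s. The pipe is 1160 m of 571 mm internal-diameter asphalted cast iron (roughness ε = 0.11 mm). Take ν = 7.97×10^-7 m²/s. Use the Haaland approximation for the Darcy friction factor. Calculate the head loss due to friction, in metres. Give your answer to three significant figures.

V = 4Q/(πD²) = 4·0.829/(π·0.571²) = 3.237 m/s
Re = VD/ν = 3.237·0.571/7.97×10^-7 = 2.32×10^6 → turbulent
ε/D = 0.11/571 = 1.93×10^-4
Haaland: f = 0.01405
h_f = f(L/D)V²/(2g) = 0.01405·(1160/0.571)·3.237²/(2·9.81) = 15.25 m

h_f ≈ 15.2 m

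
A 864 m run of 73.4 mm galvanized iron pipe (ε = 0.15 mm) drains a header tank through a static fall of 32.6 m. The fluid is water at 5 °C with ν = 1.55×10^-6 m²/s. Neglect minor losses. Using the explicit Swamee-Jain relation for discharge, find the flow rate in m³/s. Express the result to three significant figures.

Q ≈ 0.00613 m³/s

Swamee-Jain (Type II): Q = -0.965·√(gD⁵h_f/L)·ln[ε/(3.7D) + √(3.17ν²L/(gD³h_f))]
√(gD⁵h_f/L) = √(9.81·0.0734⁵·32.6/864) = 8.880×10^-4
ε/(3.7D) = 5.52×10^-4; √(3.17ν²L/(gD³h_f)) = 2.28×10^-4
Q = -0.965·8.880×10^-4·ln(7.804×10^-4) = 0.006132 m³/s
Check: V = 1.45 m/s, Re = 6.86×10^4, f = 0.02613, h_f = 32.9 m ≈ 32.6 m ✓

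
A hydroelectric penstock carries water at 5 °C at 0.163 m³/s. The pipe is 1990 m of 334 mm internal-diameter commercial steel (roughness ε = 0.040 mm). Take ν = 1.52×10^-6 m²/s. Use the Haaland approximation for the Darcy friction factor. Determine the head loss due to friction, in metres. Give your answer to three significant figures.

h_f ≈ 15.6 m

V = 4Q/(πD²) = 4·0.163/(π·0.334²) = 1.860 m/s
Re = VD/ν = 1.860·0.334/1.52×10^-6 = 4.09×10^5 → turbulent
ε/D = 0.040/334 = 1.20×10^-4
Haaland: f = 0.01481
h_f = f(L/D)V²/(2g) = 0.01481·(1990/0.334)·1.860²/(2·9.81) = 15.57 m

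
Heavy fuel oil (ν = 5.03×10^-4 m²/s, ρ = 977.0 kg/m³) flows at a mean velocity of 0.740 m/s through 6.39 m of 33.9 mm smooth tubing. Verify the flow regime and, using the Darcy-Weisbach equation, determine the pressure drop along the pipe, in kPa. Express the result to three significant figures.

Δp ≈ 64.7 kPa

Re = VD/ν = 0.740·0.03390/5.03×10^-4 = 49.9 → laminar (Re < 2300)
f = 64/Re = 1.283
h_f = f(L/D)V²/(2g) = 1.283·(6.39/0.03390)·0.740²/(2·9.81) = 6.751 m
Δp = ρg·h_f = 977.0·9.81·6.751 = 64.71 kPa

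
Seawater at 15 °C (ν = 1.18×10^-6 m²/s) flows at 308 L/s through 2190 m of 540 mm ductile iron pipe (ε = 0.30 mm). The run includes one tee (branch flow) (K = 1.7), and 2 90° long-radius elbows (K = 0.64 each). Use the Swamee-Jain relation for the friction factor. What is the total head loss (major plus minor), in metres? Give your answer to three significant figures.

V = 4Q/(πD²) = 1.345 m/s; V²/2g = 0.09218 m
Re = 6.15×10^5, ε/D = 5.56×10^-4 → f = 0.01795 (Swamee-Jain)
Major: h_f = f(L/D)·V²/2g = 0.01795·4056·0.09218 = 6.712 m
Minor: ΣK = 2.98; h_m = ΣK·V²/2g = 0.2747 m
Total H_L = 6.712 + 0.2747 = 6.987 m

H_L ≈ 6.99 m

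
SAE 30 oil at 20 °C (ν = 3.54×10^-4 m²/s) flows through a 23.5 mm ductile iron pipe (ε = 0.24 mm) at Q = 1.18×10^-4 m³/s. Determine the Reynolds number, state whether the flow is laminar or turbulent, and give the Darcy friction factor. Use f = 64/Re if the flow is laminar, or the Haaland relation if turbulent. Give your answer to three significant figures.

Re ≈ 18.1; laminar; f = 64/Re ≈ 3.54

V = 4Q/(πD²) = 0.2721 m/s
Re = VD/ν = 0.2721·0.0235/3.54×10^-4 = 18.1
Re < 2300 → laminar → f = 64/Re = 3.544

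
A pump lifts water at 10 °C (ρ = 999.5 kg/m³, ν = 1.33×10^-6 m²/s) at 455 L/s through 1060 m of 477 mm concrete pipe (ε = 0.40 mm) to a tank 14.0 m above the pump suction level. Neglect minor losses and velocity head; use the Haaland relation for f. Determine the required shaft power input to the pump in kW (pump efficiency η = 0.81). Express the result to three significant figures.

P_shaft ≈ 155 kW

V = 4Q/(πD²) = 2.546 m/s; Re = 9.13×10^5; ε/D = 8.39×10^-4; f = 0.01919
h_f = f(L/D)V²/2g = 14.09 m
Total head H = z + h_f = 14.0 + 14.09 = 28.09 m
P_hyd = ρgQH = 999.5·9.81·0.455·28.09 = 125.3 kW
P_shaft = P_hyd/η = 125.3/0.81 = 154.7 kW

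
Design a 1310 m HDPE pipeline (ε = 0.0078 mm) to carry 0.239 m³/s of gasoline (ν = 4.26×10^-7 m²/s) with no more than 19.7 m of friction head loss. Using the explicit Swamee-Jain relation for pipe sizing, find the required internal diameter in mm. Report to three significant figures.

Swamee-Jain (Type III): D = 0.66·[ε^1.25·(LQ²/(gh_f))^4.75 + ν·Q^9.4·(L/(gh_f))^5.2]^0.04
LQ²/(gh_f) = 0.3872; L/(gh_f) = 6.779
Term 1 = ε^1.25·(…)^4.75 = 4.55×10^-9; Term 2 = ν·Q^9.4·(…)^5.2 = 1.28×10^-8
D = 0.66·(4.55×10^-9 + 1.28×10^-8)^0.04 = 0.3230 m = 323 mm
Check: V = 2.92 m/s, Re = 2.21×10^6, f = 0.01107, h_f = 19.5 m ≈ 19.7 m ✓

D ≈ 323 mm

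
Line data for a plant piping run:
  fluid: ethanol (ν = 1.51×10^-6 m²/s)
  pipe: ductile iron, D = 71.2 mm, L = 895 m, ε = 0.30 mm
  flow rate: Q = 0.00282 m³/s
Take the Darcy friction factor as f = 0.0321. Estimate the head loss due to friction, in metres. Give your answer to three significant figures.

h_f ≈ 10.3 m

V = 4Q/(πD²) = 4·0.00282/(π·0.0712²) = 0.7083 m/s
h_f = f(L/D)V²/(2g) = 0.03210·(895/0.0712)·0.7083²/(2·9.81) = 10.32 m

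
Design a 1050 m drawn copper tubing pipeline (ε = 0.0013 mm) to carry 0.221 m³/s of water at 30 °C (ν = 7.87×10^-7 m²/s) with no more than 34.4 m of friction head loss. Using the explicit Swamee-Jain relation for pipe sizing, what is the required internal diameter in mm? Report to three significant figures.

Swamee-Jain (Type III): D = 0.66·[ε^1.25·(LQ²/(gh_f))^4.75 + ν·Q^9.4·(L/(gh_f))^5.2]^0.04
LQ²/(gh_f) = 0.1520; L/(gh_f) = 3.111
Term 1 = ε^1.25·(…)^4.75 = 5.70×10^-12; Term 2 = ν·Q^9.4·(…)^5.2 = 1.98×10^-10
D = 0.66·(5.70×10^-12 + 1.98×10^-10)^0.04 = 0.2703 m = 270 mm
Check: V = 3.85 m/s, Re = 1.32×10^6, f = 0.01122, h_f = 32.9 m ≈ 34.4 m ✓

D ≈ 270 mm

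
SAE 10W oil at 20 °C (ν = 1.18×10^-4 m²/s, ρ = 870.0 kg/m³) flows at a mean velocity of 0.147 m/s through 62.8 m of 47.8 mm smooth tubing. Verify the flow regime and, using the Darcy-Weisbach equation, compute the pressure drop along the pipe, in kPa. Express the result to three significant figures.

Re = VD/ν = 0.147·0.04780/1.18×10^-4 = 59.5 → laminar (Re < 2300)
f = 64/Re = 1.075
h_f = f(L/D)V²/(2g) = 1.075·(62.8/0.04780)·0.147²/(2·9.81) = 1.555 m
Δp = ρg·h_f = 870.0·9.81·1.555 = 13.27 kPa

Δp ≈ 13.3 kPa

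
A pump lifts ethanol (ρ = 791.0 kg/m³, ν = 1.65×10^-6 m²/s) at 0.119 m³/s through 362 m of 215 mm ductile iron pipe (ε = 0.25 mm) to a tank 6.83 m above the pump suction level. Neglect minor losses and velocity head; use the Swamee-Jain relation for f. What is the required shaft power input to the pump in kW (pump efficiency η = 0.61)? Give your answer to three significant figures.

V = 4Q/(πD²) = 3.278 m/s; Re = 4.27×10^5; ε/D = 0.00116; f = 0.02113
h_f = f(L/D)V²/2g = 19.48 m
Total head H = z + h_f = 6.83 + 19.48 = 26.31 m
P_hyd = ρgQH = 791.0·9.81·0.119·26.31 = 24.30 kW
P_shaft = P_hyd/η = 24.30/0.61 = 39.83 kW

P_shaft ≈ 39.8 kW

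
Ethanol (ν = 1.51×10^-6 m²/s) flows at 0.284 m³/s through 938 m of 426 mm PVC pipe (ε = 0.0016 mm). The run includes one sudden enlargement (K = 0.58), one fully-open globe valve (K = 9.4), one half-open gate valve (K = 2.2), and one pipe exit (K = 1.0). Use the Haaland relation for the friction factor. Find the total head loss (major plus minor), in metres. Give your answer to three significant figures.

V = 4Q/(πD²) = 1.993 m/s; V²/2g = 0.2024 m
Re = 5.62×10^5, ε/D = 3.76×10^-6 → f = 0.01284 (Haaland)
Major: h_f = f(L/D)·V²/2g = 0.01284·2202·0.2024 = 5.720 m
Minor: ΣK = 13.2; h_m = ΣK·V²/2g = 2.667 m
Total H_L = 5.720 + 2.667 = 8.387 m

H_L ≈ 8.39 m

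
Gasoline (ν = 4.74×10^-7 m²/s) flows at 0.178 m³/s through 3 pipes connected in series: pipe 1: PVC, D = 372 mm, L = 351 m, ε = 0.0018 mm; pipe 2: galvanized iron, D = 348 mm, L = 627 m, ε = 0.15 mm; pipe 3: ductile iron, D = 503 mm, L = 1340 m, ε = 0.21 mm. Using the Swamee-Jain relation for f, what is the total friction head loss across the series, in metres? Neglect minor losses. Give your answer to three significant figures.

Pipe 1: V = 1.638 m/s, Re = 1.29×10^6, ε/D = 4.84×10^-6, f = 0.01127, h_1 = f(L/D)V²/2g = 1.454 m
Pipe 2: V = 1.871 m/s, Re = 1.37×10^6, ε/D = 4.31×10^-4, f = 0.01666, h_2 = f(L/D)V²/2g = 5.357 m
Pipe 3: V = 0.8958 m/s, Re = 9.51×10^5, ε/D = 4.17×10^-4, f = 0.01674, h_3 = f(L/D)V²/2g = 1.824 m
Series → Q common, losses add: H = Σh = 8.636 m

H ≈ 8.64 m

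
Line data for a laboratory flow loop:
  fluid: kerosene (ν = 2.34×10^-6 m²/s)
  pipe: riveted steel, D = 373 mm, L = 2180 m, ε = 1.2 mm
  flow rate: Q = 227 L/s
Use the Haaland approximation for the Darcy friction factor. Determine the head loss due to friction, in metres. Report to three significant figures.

h_f ≈ 34.8 m

V = 4Q/(πD²) = 4·0.227/(π·0.373²) = 2.077 m/s
Re = VD/ν = 2.077·0.373/2.34×10^-6 = 3.31×10^5 → turbulent
ε/D = 1.2/373 = 0.00322
Haaland: f = 0.02709
h_f = f(L/D)V²/(2g) = 0.02709·(2180/0.373)·2.077²/(2·9.81) = 34.83 m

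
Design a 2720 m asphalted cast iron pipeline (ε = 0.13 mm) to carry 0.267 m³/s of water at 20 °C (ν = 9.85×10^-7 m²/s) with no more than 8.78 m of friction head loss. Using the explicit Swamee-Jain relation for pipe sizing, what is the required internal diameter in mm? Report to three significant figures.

Swamee-Jain (Type III): D = 0.66·[ε^1.25·(LQ²/(gh_f))^4.75 + ν·Q^9.4·(L/(gh_f))^5.2]^0.04
LQ²/(gh_f) = 2.251; L/(gh_f) = 31.58
Term 1 = ε^1.25·(…)^4.75 = 6.55×10^-4; Term 2 = ν·Q^9.4·(…)^5.2 = 2.51×10^-4
D = 0.66·(6.55×10^-4 + 2.51×10^-4)^0.04 = 0.4987 m = 499 mm
Check: V = 1.37 m/s, Re = 6.92×10^5, f = 0.01570, h_f = 8.16 m ≈ 8.78 m ✓

D ≈ 499 mm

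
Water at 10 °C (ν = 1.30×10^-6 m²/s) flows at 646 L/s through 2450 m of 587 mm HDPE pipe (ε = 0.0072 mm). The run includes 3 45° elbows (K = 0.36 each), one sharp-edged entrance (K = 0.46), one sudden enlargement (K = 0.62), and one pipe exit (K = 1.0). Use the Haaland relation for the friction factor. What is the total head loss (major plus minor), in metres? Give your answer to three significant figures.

H_L ≈ 15.1 m

V = 4Q/(πD²) = 2.387 m/s; V²/2g = 0.2904 m
Re = 1.08×10^6, ε/D = 1.23×10^-5 → f = 0.01168 (Haaland)
Major: h_f = f(L/D)·V²/2g = 0.01168·4174·0.2904 = 14.16 m
Minor: ΣK = 3.16; h_m = ΣK·V²/2g = 0.9177 m
Total H_L = 14.16 + 0.9177 = 15.07 m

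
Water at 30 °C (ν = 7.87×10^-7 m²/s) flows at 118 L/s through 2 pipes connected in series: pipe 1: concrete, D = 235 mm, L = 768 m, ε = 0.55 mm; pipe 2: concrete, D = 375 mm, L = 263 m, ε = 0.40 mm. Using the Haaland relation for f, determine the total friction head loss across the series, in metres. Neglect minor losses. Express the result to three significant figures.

H ≈ 31.2 m

Pipe 1: V = 2.721 m/s, Re = 8.12×10^5, ε/D = 0.00234, f = 0.02466, h_1 = f(L/D)V²/2g = 30.40 m
Pipe 2: V = 1.068 m/s, Re = 5.09×10^5, ε/D = 0.00107, f = 0.02048, h_2 = f(L/D)V²/2g = 0.8356 m
Series → Q common, losses add: H = Σh = 31.24 m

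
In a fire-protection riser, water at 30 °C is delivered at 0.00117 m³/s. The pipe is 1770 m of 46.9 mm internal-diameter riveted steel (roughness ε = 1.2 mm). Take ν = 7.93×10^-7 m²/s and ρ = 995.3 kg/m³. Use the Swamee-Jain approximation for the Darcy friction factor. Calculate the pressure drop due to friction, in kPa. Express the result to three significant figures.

V = 4Q/(πD²) = 4·0.00117/(π·0.0469²) = 0.6773 m/s
Re = VD/ν = 0.6773·0.0469/7.93×10^-7 = 4.01×10^4 → turbulent
ε/D = 1.2/46.9 = 0.0256
Swamee-Jain: f = 0.05485
h_f = f(L/D)V²/(2g) = 0.05485·(1770/0.0469)·0.6773²/(2·9.81) = 48.39 m
Δp = ρg·h_f = 995.3·9.81·48.39 = 472.5 kPa

Δp ≈ 472 kPa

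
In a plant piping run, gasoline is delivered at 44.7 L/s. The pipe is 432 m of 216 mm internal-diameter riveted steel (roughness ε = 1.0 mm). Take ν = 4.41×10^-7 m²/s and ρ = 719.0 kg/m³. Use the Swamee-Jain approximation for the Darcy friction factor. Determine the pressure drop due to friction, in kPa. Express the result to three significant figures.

V = 4Q/(πD²) = 4·0.0447/(π·0.216²) = 1.220 m/s
Re = VD/ν = 1.220·0.216/4.41×10^-7 = 5.97×10^5 → turbulent
ε/D = 1.0/216 = 0.00463
Swamee-Jain: f = 0.02993
h_f = f(L/D)V²/(2g) = 0.02993·(432/0.216)·1.220²/(2·9.81) = 4.540 m
Δp = ρg·h_f = 719.0·9.81·4.540 = 32.02 kPa

Δp ≈ 32.0 kPa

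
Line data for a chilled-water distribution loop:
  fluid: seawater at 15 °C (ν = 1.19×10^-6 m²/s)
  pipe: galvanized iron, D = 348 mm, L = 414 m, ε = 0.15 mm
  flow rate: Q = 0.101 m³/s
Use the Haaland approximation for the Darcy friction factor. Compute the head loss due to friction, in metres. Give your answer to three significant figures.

V = 4Q/(πD²) = 4·0.101/(π·0.348²) = 1.062 m/s
Re = VD/ν = 1.062·0.348/1.19×10^-6 = 3.11×10^5 → turbulent
ε/D = 0.15/348 = 4.31×10^-4
Haaland: f = 0.01762
h_f = f(L/D)V²/(2g) = 0.01762·(414/0.348)·1.062²/(2·9.81) = 1.205 m

h_f ≈ 1.20 m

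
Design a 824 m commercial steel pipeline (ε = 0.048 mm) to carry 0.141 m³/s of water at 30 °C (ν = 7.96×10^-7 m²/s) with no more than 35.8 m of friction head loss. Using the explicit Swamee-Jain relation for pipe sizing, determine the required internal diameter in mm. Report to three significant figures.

D ≈ 227 mm

Swamee-Jain (Type III): D = 0.66·[ε^1.25·(LQ²/(gh_f))^4.75 + ν·Q^9.4·(L/(gh_f))^5.2]^0.04
LQ²/(gh_f) = 0.04665; L/(gh_f) = 2.346
Term 1 = ε^1.25·(…)^4.75 = 1.90×10^-12; Term 2 = ν·Q^9.4·(…)^5.2 = 6.75×10^-13
D = 0.66·(1.90×10^-12 + 6.75×10^-13)^0.04 = 0.2270 m = 227 mm
Check: V = 3.48 m/s, Re = 9.94×10^5, f = 0.01490, h_f = 33.5 m ≈ 35.8 m ✓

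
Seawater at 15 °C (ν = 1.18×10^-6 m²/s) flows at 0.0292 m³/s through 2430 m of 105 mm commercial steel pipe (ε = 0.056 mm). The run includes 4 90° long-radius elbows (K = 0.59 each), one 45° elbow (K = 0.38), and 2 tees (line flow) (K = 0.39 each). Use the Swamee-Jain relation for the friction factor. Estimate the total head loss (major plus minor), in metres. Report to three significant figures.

H_L ≈ 250 m

V = 4Q/(πD²) = 3.372 m/s; V²/2g = 0.5796 m
Re = 3.00×10^5, ε/D = 5.33×10^-4 → f = 0.01852 (Swamee-Jain)
Major: h_f = f(L/D)·V²/2g = 0.01852·23143·0.5796 = 248.4 m
Minor: ΣK = 3.52; h_m = ΣK·V²/2g = 2.040 m
Total H_L = 248.4 + 2.040 = 250.4 m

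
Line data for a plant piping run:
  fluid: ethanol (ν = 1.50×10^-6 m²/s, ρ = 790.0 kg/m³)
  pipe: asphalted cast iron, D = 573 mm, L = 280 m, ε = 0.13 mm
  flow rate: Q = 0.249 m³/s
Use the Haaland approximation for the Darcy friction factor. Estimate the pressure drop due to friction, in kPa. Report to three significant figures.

Δp ≈ 2.87 kPa

V = 4Q/(πD²) = 4·0.249/(π·0.573²) = 0.9656 m/s
Re = VD/ν = 0.9656·0.573/1.50×10^-6 = 3.69×10^5 → turbulent
ε/D = 0.13/573 = 2.27×10^-4
Haaland: f = 0.01594
h_f = f(L/D)V²/(2g) = 0.01594·(280/0.573)·0.9656²/(2·9.81) = 0.3702 m
Δp = ρg·h_f = 790.0·9.81·0.3702 = 2.869 kPa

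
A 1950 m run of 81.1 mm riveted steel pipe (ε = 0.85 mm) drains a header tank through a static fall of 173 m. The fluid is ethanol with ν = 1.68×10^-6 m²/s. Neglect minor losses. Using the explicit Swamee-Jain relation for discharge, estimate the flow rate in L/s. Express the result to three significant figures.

Q ≈ 9.81 L/s

Swamee-Jain (Type II): Q = -0.965·√(gD⁵h_f/L)·ln[ε/(3.7D) + √(3.17ν²L/(gD³h_f))]
√(gD⁵h_f/L) = √(9.81·0.0811⁵·173/1950) = 0.001747
ε/(3.7D) = 0.00283; √(3.17ν²L/(gD³h_f)) = 1.39×10^-4
Q = -0.965·0.001747·ln(0.002971) = 0.009812 m³/s
Check: V = 1.90 m/s, Re = 9.17×10^4, f = 0.03941, h_f = 174 m ≈ 173 m ✓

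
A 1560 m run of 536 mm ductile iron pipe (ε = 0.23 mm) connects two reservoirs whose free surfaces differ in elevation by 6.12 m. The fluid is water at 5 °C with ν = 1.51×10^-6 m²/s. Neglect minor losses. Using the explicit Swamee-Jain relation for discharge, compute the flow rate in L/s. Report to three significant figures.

Swamee-Jain (Type II): Q = -0.965·√(gD⁵h_f/L)·ln[ε/(3.7D) + √(3.17ν²L/(gD³h_f))]
√(gD⁵h_f/L) = √(9.81·0.536⁵·6.12/1560) = 0.04126
ε/(3.7D) = 1.16×10^-4; √(3.17ν²L/(gD³h_f)) = 3.49×10^-5
Q = -0.965·0.04126·ln(1.509×10^-4) = 0.3504 m³/s
Check: V = 1.55 m/s, Re = 5.51×10^5, f = 0.01723, h_f = 6.16 m ≈ 6.12 m ✓

Q ≈ 350 L/s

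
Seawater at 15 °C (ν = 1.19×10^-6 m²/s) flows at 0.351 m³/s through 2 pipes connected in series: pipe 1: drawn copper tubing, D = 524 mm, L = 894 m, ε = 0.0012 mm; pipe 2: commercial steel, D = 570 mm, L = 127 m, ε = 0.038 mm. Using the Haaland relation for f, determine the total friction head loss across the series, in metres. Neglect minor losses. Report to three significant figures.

Pipe 1: V = 1.628 m/s, Re = 7.17×10^5, ε/D = 2.29×10^-6, f = 0.01229, h_1 = f(L/D)V²/2g = 2.832 m
Pipe 2: V = 1.376 m/s, Re = 6.59×10^5, ε/D = 6.67×10^-5, f = 0.01340, h_2 = f(L/D)V²/2g = 0.2880 m
Series → Q common, losses add: H = Σh = 3.120 m

H ≈ 3.12 m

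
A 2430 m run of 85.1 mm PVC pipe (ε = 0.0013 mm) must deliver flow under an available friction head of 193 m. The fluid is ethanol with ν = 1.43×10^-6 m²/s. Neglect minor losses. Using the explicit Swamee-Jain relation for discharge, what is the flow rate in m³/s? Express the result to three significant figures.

Swamee-Jain (Type II): Q = -0.965·√(gD⁵h_f/L)·ln[ε/(3.7D) + √(3.17ν²L/(gD³h_f))]
√(gD⁵h_f/L) = √(9.81·0.0851⁵·193/2430) = 0.001865
ε/(3.7D) = 4.13×10^-6; √(3.17ν²L/(gD³h_f)) = 1.16×10^-4
Q = -0.965·0.001865·ln(1.203×10^-4) = 0.01624 m³/s
Check: V = 2.86 m/s, Re = 1.70×10^5, f = 0.01616, h_f = 192 m ≈ 193 m ✓

Q ≈ 0.0162 m³/s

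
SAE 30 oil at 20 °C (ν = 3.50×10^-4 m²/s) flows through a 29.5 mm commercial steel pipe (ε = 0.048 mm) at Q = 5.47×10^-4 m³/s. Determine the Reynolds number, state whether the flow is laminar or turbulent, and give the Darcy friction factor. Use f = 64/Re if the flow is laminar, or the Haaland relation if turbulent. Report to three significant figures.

Re ≈ 67.5; laminar; f = 64/Re ≈ 0.949

V = 4Q/(πD²) = 0.8003 m/s
Re = VD/ν = 0.8003·0.0295/3.50×10^-4 = 67.5
Re < 2300 → laminar → f = 64/Re = 0.9488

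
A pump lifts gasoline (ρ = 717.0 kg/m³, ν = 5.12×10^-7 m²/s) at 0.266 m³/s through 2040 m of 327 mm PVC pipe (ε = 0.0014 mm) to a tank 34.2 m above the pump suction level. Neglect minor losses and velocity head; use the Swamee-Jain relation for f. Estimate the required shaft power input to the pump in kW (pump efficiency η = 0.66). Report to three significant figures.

V = 4Q/(πD²) = 3.167 m/s; Re = 2.02×10^6; ε/D = 4.28×10^-6; f = 0.01051
h_f = f(L/D)V²/2g = 33.53 m
Total head H = z + h_f = 34.2 + 33.53 = 67.73 m
P_hyd = ρgQH = 717.0·9.81·0.266·67.73 = 126.7 kW
P_shaft = P_hyd/η = 126.7/0.66 = 192.0 kW

P_shaft ≈ 192 kW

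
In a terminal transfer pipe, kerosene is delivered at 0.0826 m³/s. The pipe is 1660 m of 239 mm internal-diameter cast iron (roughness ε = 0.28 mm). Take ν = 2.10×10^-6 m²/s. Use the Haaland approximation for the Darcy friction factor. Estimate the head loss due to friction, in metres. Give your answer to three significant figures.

V = 4Q/(πD²) = 4·0.0826/(π·0.239²) = 1.841 m/s
Re = VD/ν = 1.841·0.239/2.10×10^-6 = 2.10×10^5 → turbulent
ε/D = 0.28/239 = 0.00117
Haaland: f = 0.02152
h_f = f(L/D)V²/(2g) = 0.02152·(1660/0.239)·1.841²/(2·9.81) = 25.83 m

h_f ≈ 25.8 m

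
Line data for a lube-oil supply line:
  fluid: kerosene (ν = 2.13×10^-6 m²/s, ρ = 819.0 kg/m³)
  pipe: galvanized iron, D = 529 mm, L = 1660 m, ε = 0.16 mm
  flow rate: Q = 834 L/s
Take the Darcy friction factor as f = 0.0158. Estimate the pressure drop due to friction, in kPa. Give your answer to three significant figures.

Δp ≈ 292 kPa

V = 4Q/(πD²) = 4·0.834/(π·0.529²) = 3.795 m/s
h_f = f(L/D)V²/(2g) = 0.01580·(1660/0.529)·3.795²/(2·9.81) = 36.39 m
Δp = ρg·h_f = 819.0·9.81·36.39 = 292.3 kPa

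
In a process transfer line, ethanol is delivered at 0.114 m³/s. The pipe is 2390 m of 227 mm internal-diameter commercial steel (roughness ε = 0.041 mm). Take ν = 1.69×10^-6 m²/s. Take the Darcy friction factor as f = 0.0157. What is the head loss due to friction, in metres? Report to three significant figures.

h_f ≈ 66.8 m

V = 4Q/(πD²) = 4·0.114/(π·0.227²) = 2.817 m/s
h_f = f(L/D)V²/(2g) = 0.01570·(2390/0.227)·2.817²/(2·9.81) = 66.85 m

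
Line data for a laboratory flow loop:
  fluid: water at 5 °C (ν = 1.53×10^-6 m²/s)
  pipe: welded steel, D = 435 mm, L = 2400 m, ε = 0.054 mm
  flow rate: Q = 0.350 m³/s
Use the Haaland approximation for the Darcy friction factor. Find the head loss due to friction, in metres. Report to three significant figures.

h_f ≈ 22.0 m

V = 4Q/(πD²) = 4·0.350/(π·0.435²) = 2.355 m/s
Re = VD/ν = 2.355·0.435/1.53×10^-6 = 6.70×10^5 → turbulent
ε/D = 0.054/435 = 1.24×10^-4
Haaland: f = 0.01412
h_f = f(L/D)V²/(2g) = 0.01412·(2400/0.435)·2.355²/(2·9.81) = 22.02 m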